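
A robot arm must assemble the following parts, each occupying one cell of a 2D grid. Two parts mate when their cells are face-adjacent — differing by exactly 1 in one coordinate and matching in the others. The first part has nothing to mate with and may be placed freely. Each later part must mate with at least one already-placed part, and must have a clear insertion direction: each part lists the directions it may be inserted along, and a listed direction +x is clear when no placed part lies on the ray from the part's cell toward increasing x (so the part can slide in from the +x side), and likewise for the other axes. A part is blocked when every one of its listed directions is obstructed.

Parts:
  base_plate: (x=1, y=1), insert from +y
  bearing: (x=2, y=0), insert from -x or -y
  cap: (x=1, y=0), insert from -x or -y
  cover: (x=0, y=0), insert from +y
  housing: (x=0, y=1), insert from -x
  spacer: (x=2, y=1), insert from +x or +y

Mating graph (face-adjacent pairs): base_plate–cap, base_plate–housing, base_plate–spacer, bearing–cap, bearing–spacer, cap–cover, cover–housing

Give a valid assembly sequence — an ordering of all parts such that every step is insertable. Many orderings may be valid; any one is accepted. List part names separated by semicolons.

cover; housing; base_plate; spacer; cap; bearing

1. cover@(0, 0) [+y clear] — {cover}
2. housing@(0, 1) [-x clear] — {cover, housing}
3. base_plate@(1, 1) [+y clear] — {base_plate, cover, housing}
4. spacer@(2, 1) [+x clear] — {base_plate, cover, housing, spacer}
5. cap@(1, 0) [-y clear] — {base_plate, cap, cover, housing, spacer}
6. bearing@(2, 0) [-y clear] — {base_plate, bearing, cap, cover, housing, spacer}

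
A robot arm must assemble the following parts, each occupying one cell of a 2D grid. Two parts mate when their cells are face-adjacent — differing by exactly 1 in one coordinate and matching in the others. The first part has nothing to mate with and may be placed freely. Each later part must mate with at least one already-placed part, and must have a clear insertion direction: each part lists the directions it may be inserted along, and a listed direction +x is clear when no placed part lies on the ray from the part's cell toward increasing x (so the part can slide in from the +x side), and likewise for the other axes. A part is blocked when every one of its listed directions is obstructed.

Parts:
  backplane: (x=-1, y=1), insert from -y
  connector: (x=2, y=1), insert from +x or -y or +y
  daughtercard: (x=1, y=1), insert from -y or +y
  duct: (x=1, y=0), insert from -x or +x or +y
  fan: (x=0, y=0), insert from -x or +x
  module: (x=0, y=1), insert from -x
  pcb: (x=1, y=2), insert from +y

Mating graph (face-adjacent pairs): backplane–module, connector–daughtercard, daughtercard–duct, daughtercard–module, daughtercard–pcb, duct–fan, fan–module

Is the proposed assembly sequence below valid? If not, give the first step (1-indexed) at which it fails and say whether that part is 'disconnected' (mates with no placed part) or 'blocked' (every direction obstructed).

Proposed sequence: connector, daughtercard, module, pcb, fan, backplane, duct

Valid

1. connector@(2, 1) [+x clear] — {connector}
2. daughtercard@(1, 1) [-y clear] — {connector, daughtercard}
3. module@(0, 1) [-x clear] — {connector, daughtercard, module}
4. pcb@(1, 2) [+y clear] — {connector, daughtercard, module, pcb}
5. fan@(0, 0) [-x clear] — {connector, daughtercard, fan, module, pcb}
6. backplane@(-1, 1) [-y clear] — {backplane, connector, daughtercard, fan, module, pcb}
7. duct@(1, 0) [+x clear] — {backplane, connector, daughtercard, duct, fan, module, pcb}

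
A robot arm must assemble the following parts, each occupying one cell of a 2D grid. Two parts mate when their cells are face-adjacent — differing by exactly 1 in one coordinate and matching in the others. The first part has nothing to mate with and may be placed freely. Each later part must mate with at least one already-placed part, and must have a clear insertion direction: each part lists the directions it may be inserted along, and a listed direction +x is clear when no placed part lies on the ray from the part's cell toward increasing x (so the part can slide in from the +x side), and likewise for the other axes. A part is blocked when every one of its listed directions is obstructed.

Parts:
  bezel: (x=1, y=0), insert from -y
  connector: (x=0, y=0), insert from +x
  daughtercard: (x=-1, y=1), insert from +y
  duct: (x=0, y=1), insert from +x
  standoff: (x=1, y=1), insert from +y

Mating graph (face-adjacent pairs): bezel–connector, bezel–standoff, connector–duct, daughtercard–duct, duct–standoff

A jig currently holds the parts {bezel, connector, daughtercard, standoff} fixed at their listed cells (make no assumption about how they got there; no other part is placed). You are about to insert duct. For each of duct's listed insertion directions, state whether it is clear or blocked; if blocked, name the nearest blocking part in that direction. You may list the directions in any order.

+x: nearest on ray is standoff@(1, 1) ⇒ blocked

+x: blocked by standoff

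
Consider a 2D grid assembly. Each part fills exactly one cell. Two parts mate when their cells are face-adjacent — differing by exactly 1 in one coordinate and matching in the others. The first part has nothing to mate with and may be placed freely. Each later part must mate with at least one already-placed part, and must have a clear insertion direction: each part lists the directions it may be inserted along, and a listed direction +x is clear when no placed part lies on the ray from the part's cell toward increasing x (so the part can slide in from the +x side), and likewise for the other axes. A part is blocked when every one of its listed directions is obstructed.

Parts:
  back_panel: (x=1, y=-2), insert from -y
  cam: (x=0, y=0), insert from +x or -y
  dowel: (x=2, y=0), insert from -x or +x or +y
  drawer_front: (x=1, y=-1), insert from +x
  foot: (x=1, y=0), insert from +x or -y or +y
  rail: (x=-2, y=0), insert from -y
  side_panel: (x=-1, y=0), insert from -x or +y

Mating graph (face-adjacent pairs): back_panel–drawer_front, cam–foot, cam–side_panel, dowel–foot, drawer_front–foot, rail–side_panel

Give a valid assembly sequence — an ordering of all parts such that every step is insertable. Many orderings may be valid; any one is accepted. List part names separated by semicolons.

rail; side_panel; cam; foot; dowel; drawer_front; back_panel

1. rail@(-2, 0) [-y clear] — {rail}
2. side_panel@(-1, 0) [+y clear] — {rail, side_panel}
3. cam@(0, 0) [+x clear] — {cam, rail, side_panel}
4. foot@(1, 0) [+x clear] — {cam, foot, rail, side_panel}
5. dowel@(2, 0) [+x clear] — {cam, dowel, foot, rail, side_panel}
6. drawer_front@(1, -1) [+x clear] — {cam, dowel, drawer_front, foot, rail, side_panel}
7. back_panel@(1, -2) [-y clear] — {back_panel, cam, dowel, drawer_front, foot, rail, side_panel}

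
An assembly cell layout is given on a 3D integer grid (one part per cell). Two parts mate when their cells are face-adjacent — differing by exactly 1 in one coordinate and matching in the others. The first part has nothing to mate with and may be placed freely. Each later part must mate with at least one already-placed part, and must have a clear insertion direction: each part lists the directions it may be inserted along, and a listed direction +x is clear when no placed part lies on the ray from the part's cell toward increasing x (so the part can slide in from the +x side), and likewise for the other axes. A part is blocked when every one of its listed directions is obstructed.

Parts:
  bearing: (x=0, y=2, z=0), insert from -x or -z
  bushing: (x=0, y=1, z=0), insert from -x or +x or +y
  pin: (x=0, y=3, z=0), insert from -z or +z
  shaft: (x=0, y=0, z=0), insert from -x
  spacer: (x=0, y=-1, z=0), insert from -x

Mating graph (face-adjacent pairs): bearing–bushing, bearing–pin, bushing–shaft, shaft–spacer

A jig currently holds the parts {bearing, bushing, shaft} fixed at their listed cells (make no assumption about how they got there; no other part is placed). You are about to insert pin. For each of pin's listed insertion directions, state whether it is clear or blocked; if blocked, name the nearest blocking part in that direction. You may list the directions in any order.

-z: ray from pin(0, 3, 0) has no placed part ⇒ clear
+z: ray from pin(0, 3, 0) has no placed part ⇒ clear

+z: clear; -z: clear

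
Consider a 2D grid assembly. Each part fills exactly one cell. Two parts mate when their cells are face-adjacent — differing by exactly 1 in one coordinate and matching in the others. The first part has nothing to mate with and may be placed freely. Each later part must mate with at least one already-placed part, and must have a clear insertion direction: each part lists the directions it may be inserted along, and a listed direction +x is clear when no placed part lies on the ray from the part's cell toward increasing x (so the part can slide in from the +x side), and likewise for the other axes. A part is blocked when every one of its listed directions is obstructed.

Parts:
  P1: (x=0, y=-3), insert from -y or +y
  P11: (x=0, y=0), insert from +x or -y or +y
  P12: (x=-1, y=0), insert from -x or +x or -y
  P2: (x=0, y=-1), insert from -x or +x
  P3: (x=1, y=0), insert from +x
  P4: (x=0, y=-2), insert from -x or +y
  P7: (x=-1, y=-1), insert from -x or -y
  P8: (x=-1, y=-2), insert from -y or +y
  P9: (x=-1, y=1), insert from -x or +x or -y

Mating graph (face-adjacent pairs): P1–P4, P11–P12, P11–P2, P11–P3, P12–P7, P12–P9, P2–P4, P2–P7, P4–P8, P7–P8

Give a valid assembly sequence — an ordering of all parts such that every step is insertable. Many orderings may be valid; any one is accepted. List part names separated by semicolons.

1. P9@(-1, 1) [-x clear] — {P9}
2. P12@(-1, 0) [-x clear] — {P12, P9}
3. P11@(0, 0) [+x clear] — {P11, P12, P9}
4. P7@(-1, -1) [-x clear] — {P11, P12, P7, P9}
5. P3@(1, 0) [+x clear] — {P11, P12, P3, P7, P9}
6. P2@(0, -1) [+x clear] — {P11, P12, P2, P3, P7, P9}
7. P4@(0, -2) [-x clear] — {P11, P12, P2, P3, P4, P7, P9}
8. P1@(0, -3) [-y clear] — {P1, P11, P12, P2, P3, P4, P7, P9}
9. P8@(-1, -2) [-y clear] — {P1, P11, P12, P2, P3, P4, P7, P8, P9}

P9; P12; P11; P7; P3; P2; P4; P1; P8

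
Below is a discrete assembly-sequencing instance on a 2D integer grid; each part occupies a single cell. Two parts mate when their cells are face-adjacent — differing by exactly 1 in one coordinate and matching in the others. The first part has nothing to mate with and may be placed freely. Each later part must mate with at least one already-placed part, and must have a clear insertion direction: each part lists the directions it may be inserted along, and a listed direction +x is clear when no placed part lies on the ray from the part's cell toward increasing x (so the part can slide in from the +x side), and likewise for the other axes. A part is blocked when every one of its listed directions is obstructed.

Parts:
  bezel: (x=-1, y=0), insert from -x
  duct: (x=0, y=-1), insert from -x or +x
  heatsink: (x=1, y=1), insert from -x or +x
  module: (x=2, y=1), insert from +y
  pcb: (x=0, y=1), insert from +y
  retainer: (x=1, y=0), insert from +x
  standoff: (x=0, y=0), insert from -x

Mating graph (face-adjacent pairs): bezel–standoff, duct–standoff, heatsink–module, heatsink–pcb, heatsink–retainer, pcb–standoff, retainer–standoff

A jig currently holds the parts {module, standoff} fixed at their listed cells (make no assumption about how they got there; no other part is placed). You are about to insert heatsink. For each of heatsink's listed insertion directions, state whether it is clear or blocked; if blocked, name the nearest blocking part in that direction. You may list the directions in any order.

+x: blocked by module; -x: clear

-x: ray from heatsink(1, 1) has no placed part ⇒ clear
+x: nearest on ray is module@(2, 1) ⇒ blocked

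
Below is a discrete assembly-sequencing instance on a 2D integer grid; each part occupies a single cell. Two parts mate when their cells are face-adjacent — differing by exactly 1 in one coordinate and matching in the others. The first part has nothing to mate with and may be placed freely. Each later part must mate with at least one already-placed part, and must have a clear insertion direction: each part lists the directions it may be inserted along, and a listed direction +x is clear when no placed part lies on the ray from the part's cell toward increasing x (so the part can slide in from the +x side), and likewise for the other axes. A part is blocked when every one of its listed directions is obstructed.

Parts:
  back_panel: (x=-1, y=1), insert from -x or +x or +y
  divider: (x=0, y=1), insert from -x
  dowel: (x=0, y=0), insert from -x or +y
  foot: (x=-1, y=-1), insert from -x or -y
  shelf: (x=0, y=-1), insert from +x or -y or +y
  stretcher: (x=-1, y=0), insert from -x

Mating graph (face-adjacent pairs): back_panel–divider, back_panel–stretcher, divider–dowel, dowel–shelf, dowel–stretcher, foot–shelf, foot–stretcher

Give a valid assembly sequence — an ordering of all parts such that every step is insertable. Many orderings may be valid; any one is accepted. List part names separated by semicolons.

dowel; stretcher; foot; divider; shelf; back_panel

1. dowel@(0, 0) [-x clear] — {dowel}
2. stretcher@(-1, 0) [-x clear] — {dowel, stretcher}
3. foot@(-1, -1) [-x clear] — {dowel, foot, stretcher}
4. divider@(0, 1) [-x clear] — {divider, dowel, foot, stretcher}
5. shelf@(0, -1) [+x clear] — {divider, dowel, foot, shelf, stretcher}
6. back_panel@(-1, 1) [-x clear] — {back_panel, divider, dowel, foot, shelf, stretcher}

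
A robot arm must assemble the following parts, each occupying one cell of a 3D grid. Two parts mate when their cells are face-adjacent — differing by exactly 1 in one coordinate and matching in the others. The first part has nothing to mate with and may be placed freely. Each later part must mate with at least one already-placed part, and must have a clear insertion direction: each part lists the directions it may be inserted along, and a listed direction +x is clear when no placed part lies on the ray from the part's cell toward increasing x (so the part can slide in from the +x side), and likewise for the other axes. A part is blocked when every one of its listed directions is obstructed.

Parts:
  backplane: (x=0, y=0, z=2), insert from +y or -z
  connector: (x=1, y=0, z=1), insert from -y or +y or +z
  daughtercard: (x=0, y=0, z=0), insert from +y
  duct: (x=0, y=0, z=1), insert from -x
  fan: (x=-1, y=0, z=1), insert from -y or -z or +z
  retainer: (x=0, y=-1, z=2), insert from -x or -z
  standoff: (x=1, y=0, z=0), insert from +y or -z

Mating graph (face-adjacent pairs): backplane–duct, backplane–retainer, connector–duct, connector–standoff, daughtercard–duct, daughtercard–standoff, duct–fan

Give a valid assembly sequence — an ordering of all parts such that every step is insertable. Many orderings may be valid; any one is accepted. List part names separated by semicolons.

1. daughtercard@(0, 0, 0) [+y clear] — {daughtercard}
2. standoff@(1, 0, 0) [+y clear] — {daughtercard, standoff}
3. connector@(1, 0, 1) [-y clear] — {connector, daughtercard, standoff}
4. duct@(0, 0, 1) [-x clear] — {connector, daughtercard, duct, standoff}
5. backplane@(0, 0, 2) [+y clear] — {backplane, connector, daughtercard, duct, standoff}
6. retainer@(0, -1, 2) [-x clear] — {backplane, connector, daughtercard, duct, retainer, standoff}
7. fan@(-1, 0, 1) [-y clear] — {backplane, connector, daughtercard, duct, fan, retainer, standoff}

daughtercard; standoff; connector; duct; backplane; retainer; fan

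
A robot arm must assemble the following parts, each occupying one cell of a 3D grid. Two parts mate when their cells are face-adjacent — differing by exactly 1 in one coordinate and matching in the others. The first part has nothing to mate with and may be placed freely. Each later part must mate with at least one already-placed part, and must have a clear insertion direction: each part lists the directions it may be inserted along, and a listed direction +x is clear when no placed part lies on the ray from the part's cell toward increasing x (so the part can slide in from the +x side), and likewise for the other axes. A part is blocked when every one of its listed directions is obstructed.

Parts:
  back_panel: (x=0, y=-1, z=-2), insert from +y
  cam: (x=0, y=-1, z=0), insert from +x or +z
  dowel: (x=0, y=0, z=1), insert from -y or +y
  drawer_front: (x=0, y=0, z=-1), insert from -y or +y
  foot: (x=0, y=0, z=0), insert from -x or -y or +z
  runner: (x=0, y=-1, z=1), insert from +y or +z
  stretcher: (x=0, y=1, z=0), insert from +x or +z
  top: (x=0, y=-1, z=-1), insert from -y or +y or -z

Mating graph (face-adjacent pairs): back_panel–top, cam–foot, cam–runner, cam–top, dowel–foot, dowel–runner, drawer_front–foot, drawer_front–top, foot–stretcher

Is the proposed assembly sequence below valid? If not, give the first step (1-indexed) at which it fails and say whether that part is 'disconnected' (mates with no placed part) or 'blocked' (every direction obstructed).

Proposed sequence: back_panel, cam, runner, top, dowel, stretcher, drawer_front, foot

1. back_panel@(0, -1, -2) [+y clear] — {back_panel}
2. cam@(0, -1, 0) — no placed neighbour ⇒ disconnected

Invalid at step 2 (disconnected)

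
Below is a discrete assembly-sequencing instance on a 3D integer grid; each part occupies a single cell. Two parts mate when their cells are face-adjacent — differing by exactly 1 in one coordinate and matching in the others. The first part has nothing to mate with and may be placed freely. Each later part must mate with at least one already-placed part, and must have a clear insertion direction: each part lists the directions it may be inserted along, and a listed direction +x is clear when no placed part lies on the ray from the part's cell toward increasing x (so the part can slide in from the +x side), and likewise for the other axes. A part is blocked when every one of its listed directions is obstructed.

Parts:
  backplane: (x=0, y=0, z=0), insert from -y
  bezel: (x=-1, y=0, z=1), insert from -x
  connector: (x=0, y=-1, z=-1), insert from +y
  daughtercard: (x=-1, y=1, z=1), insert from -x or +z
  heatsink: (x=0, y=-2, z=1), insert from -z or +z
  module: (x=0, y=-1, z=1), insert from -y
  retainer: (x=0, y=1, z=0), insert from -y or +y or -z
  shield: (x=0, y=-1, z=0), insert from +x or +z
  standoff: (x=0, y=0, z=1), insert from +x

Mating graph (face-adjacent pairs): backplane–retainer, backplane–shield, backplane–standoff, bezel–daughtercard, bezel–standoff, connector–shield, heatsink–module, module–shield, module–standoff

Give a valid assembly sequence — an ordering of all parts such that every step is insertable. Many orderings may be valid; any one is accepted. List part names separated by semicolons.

bezel; daughtercard; standoff; backplane; shield; retainer; connector; module; heatsink

1. bezel@(-1, 0, 1) [-x clear] — {bezel}
2. daughtercard@(-1, 1, 1) [-x clear] — {bezel, daughtercard}
3. standoff@(0, 0, 1) [+x clear] — {bezel, daughtercard, standoff}
4. backplane@(0, 0, 0) [-y clear] — {backplane, bezel, daughtercard, standoff}
5. shield@(0, -1, 0) [+x clear] — {backplane, bezel, daughtercard, shield, standoff}
6. retainer@(0, 1, 0) [+y clear] — {backplane, bezel, daughtercard, retainer, shield, standoff}
7. connector@(0, -1, -1) [+y clear] — {backplane, bezel, connector, daughtercard, retainer, shield, standoff}
8. module@(0, -1, 1) [-y clear] — {backplane, bezel, connector, daughtercard, module, retainer, shield, standoff}
9. heatsink@(0, -2, 1) [-z clear] — {backplane, bezel, connector, daughtercard, heatsink, module, retainer, shield, standoff}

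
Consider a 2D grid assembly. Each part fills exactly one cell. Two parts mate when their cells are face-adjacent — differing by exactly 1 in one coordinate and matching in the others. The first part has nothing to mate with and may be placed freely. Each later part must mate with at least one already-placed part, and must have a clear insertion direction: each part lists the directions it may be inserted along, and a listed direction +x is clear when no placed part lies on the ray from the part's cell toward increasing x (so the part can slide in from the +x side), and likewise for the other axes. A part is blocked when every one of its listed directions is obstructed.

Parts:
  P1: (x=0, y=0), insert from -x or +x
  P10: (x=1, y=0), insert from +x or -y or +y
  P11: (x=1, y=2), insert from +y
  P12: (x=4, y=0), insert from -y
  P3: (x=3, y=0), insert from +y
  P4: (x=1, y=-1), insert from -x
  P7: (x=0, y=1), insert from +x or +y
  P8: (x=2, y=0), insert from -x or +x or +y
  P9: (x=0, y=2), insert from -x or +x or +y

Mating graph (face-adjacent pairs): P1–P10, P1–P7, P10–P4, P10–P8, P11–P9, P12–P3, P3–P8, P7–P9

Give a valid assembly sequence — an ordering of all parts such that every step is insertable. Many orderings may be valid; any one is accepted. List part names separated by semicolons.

1. P10@(1, 0) [+x clear] — {P10}
2. P4@(1, -1) [-x clear] — {P10, P4}
3. P8@(2, 0) [+x clear] — {P10, P4, P8}
4. P3@(3, 0) [+y clear] — {P10, P3, P4, P8}
5. P12@(4, 0) [-y clear] — {P10, P12, P3, P4, P8}
6. P1@(0, 0) [-x clear] — {P1, P10, P12, P3, P4, P8}
7. P7@(0, 1) [+x clear] — {P1, P10, P12, P3, P4, P7, P8}
8. P9@(0, 2) [-x clear] — {P1, P10, P12, P3, P4, P7, P8, P9}
9. P11@(1, 2) [+y clear] — {P1, P10, P11, P12, P3, P4, P7, P8, P9}

P10; P4; P8; P3; P12; P1; P7; P9; P11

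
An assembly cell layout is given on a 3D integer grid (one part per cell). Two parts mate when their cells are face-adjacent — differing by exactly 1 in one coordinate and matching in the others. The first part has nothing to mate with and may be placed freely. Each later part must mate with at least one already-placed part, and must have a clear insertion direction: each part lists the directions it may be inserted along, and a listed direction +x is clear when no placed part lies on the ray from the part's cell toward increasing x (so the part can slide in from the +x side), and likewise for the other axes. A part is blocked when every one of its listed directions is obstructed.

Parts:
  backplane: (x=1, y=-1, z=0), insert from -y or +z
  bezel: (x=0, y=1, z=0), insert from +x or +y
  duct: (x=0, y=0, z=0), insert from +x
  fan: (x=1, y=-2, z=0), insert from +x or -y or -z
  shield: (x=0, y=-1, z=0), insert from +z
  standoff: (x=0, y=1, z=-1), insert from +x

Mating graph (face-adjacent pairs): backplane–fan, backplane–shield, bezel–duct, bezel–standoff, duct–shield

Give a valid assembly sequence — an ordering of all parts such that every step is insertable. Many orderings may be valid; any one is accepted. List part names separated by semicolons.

bezel; standoff; duct; shield; backplane; fan

1. bezel@(0, 1, 0) [+x clear] — {bezel}
2. standoff@(0, 1, -1) [+x clear] — {bezel, standoff}
3. duct@(0, 0, 0) [+x clear] — {bezel, duct, standoff}
4. shield@(0, -1, 0) [+z clear] — {bezel, duct, shield, standoff}
5. backplane@(1, -1, 0) [-y clear] — {backplane, bezel, duct, shield, standoff}
6. fan@(1, -2, 0) [+x clear] — {backplane, bezel, duct, fan, shield, standoff}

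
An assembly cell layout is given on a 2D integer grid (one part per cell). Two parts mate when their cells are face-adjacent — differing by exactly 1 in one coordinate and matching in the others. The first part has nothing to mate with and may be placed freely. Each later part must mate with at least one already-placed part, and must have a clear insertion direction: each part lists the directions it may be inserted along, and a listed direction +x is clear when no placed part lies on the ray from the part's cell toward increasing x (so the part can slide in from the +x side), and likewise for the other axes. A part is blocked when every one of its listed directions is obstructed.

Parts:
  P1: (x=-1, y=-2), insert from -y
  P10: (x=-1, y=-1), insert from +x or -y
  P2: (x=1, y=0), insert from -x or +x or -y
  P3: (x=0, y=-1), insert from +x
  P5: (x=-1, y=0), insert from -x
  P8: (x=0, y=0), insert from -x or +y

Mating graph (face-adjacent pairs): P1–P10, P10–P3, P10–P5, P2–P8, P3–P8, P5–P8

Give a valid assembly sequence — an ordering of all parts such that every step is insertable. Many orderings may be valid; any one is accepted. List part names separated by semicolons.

1. P2@(1, 0) [-x clear] — {P2}
2. P8@(0, 0) [-x clear] — {P2, P8}
3. P5@(-1, 0) [-x clear] — {P2, P5, P8}
4. P3@(0, -1) [+x clear] — {P2, P3, P5, P8}
5. P10@(-1, -1) [-y clear] — {P10, P2, P3, P5, P8}
6. P1@(-1, -2) [-y clear] — {P1, P10, P2, P3, P5, P8}

P2; P8; P5; P3; P10; P1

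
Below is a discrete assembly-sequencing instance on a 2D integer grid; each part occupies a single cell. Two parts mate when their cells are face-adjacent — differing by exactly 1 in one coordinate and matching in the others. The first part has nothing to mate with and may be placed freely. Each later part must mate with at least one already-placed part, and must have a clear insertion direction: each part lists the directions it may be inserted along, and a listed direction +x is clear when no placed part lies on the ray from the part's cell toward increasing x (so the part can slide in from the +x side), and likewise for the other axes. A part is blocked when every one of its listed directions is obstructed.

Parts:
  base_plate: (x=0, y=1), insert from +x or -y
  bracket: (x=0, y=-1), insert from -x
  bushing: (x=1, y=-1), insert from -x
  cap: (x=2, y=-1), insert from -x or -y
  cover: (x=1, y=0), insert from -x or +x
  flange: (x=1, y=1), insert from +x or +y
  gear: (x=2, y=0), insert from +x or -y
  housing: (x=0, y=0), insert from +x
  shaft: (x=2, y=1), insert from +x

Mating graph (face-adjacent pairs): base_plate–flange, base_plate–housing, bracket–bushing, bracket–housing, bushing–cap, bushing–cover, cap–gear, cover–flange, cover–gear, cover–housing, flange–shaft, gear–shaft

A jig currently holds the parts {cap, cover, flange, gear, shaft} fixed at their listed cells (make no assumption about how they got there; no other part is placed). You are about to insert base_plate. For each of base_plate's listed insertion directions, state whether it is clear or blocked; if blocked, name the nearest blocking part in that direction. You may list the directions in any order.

+x: nearest on ray is flange@(1, 1) ⇒ blocked
-y: ray from base_plate(0, 1) has no placed part ⇒ clear

+x: blocked by flange; -y: clear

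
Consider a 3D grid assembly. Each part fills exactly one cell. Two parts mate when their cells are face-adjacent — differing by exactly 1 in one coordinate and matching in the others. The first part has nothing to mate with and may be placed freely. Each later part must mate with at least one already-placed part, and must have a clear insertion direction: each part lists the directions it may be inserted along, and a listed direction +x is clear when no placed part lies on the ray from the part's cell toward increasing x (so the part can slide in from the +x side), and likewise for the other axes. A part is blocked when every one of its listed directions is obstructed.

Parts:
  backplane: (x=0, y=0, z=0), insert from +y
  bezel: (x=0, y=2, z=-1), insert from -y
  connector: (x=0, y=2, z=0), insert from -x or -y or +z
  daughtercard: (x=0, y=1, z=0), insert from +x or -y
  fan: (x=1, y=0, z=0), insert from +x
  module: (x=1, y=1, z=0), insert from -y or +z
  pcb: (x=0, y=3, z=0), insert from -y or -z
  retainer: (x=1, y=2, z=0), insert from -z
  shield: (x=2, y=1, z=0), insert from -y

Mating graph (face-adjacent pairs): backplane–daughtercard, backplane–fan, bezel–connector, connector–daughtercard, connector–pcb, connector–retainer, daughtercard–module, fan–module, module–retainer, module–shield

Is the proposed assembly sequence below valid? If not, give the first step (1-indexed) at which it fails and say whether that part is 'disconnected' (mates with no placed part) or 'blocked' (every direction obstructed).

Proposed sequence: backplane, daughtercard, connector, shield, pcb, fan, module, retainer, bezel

Invalid at step 4 (disconnected)

1. backplane@(0, 0, 0) [+y clear] — {backplane}
2. daughtercard@(0, 1, 0) [+x clear] — {backplane, daughtercard}
3. connector@(0, 2, 0) [-x clear] — {backplane, connector, daughtercard}
4. shield@(2, 1, 0) — no placed neighbour ⇒ disconnected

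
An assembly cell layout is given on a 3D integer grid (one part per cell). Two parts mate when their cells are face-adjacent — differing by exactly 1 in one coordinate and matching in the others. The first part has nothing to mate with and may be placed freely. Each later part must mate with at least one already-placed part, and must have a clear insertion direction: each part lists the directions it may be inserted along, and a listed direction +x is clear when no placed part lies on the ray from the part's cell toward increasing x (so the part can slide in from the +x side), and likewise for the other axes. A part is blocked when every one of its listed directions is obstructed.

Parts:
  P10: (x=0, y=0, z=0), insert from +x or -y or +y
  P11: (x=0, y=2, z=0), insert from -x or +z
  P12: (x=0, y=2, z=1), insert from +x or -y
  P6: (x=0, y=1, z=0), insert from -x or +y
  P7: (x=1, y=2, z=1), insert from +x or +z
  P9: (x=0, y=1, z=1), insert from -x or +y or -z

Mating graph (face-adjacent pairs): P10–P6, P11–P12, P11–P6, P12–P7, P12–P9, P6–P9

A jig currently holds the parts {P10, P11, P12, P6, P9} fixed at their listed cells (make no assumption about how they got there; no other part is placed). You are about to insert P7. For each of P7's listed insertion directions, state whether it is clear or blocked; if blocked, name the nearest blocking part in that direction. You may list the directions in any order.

+x: ray from P7(1, 2, 1) has no placed part ⇒ clear
+z: ray from P7(1, 2, 1) has no placed part ⇒ clear

+x: clear; +z: clear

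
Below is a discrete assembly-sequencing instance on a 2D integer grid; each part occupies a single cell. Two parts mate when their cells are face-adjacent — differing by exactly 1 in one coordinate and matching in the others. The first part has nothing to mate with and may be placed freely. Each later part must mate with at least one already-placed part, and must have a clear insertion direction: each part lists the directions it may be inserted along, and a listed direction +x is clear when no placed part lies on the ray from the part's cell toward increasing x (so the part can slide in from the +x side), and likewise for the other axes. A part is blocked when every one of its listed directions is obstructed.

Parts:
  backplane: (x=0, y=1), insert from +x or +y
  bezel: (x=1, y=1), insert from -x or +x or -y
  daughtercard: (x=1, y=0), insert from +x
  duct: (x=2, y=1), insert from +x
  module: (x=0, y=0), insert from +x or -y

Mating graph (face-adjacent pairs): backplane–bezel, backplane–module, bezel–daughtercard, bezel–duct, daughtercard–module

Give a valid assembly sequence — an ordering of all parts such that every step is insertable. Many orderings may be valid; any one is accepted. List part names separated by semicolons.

1. module@(0, 0) [+x clear] — {module}
2. daughtercard@(1, 0) [+x clear] — {daughtercard, module}
3. bezel@(1, 1) [-x clear] — {bezel, daughtercard, module}
4. duct@(2, 1) [+x clear] — {bezel, daughtercard, duct, module}
5. backplane@(0, 1) [+y clear] — {backplane, bezel, daughtercard, duct, module}

module; daughtercard; bezel; duct; backplane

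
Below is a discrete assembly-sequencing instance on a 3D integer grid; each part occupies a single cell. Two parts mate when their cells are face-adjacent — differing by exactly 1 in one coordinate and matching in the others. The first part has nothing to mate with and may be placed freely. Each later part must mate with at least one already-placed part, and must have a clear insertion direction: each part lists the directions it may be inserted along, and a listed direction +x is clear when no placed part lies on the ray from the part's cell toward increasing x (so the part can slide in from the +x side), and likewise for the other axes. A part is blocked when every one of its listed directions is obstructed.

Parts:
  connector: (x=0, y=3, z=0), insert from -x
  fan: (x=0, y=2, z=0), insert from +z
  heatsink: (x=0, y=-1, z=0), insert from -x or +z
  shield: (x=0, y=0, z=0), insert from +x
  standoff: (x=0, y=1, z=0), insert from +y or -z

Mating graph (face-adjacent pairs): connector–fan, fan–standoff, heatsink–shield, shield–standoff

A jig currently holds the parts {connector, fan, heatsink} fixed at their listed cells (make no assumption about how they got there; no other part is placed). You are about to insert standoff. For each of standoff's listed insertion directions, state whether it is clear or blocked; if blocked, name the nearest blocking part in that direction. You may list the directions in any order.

+y: blocked by fan; -z: clear

+y: nearest on ray is fan@(0, 2, 0) ⇒ blocked
-z: ray from standoff(0, 1, 0) has no placed part ⇒ clear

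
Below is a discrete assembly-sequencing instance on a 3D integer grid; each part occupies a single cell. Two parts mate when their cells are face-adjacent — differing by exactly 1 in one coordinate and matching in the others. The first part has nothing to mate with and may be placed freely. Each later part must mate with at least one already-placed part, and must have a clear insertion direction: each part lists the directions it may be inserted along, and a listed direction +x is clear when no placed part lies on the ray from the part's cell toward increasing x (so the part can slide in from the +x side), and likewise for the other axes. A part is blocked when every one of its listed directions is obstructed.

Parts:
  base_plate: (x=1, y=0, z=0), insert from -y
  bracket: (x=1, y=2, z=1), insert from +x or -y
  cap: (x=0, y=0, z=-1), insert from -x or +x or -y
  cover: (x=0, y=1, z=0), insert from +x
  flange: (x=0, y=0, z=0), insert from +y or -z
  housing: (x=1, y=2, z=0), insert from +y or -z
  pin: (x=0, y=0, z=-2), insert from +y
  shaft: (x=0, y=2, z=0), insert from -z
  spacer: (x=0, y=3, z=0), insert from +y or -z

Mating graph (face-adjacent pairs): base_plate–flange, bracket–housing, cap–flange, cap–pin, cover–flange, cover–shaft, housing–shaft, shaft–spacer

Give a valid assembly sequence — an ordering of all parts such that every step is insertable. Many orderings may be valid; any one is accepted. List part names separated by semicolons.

spacer; shaft; cover; housing; flange; base_plate; cap; pin; bracket

1. spacer@(0, 3, 0) [+y clear] — {spacer}
2. shaft@(0, 2, 0) [-z clear] — {shaft, spacer}
3. cover@(0, 1, 0) [+x clear] — {cover, shaft, spacer}
4. housing@(1, 2, 0) [+y clear] — {cover, housing, shaft, spacer}
5. flange@(0, 0, 0) [-z clear] — {cover, flange, housing, shaft, spacer}
6. base_plate@(1, 0, 0) [-y clear] — {base_plate, cover, flange, housing, shaft, spacer}
7. cap@(0, 0, -1) [-x clear] — {base_plate, cap, cover, flange, housing, shaft, spacer}
8. pin@(0, 0, -2) [+y clear] — {base_plate, cap, cover, flange, housing, pin, shaft, spacer}
9. bracket@(1, 2, 1) [+x clear] — {base_plate, bracket, cap, cover, flange, housing, pin, shaft, spacer}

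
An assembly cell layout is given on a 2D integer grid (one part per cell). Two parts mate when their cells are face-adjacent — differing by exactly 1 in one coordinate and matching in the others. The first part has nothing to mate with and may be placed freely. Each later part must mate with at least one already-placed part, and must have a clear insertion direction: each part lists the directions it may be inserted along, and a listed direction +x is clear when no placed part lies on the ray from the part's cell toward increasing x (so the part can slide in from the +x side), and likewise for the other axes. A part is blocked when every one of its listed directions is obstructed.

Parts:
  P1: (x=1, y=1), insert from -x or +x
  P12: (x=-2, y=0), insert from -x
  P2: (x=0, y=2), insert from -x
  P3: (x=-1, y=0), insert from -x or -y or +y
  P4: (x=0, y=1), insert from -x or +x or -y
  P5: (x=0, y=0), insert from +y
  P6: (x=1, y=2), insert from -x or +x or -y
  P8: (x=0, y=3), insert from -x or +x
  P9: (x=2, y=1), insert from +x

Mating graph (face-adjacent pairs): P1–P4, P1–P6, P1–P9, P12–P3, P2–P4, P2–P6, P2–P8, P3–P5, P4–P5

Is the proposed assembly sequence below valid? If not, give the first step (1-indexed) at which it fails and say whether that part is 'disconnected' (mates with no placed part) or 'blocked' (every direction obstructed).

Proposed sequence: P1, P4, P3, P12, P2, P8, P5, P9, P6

1. P1@(1, 1) [-x clear] — {P1}
2. P4@(0, 1) [-x clear] — {P1, P4}
3. P3@(-1, 0) — no placed neighbour ⇒ disconnected

Invalid at step 3 (disconnected)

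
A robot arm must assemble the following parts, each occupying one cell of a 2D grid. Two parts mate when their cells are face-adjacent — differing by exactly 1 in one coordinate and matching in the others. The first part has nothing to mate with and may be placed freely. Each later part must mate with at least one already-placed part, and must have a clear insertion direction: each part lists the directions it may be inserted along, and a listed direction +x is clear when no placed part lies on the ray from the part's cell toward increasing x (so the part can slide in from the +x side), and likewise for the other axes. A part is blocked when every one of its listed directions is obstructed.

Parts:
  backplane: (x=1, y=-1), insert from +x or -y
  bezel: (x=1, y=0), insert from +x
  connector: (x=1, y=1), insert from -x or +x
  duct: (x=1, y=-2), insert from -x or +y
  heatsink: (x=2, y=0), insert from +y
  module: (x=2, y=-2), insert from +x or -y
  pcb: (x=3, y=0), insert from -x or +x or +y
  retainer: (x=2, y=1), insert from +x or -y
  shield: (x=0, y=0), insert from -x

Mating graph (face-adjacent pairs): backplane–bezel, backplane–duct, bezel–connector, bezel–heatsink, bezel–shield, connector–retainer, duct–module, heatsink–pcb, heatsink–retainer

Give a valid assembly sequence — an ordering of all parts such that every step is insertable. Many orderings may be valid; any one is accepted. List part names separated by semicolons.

backplane; duct; module; bezel; connector; heatsink; pcb; retainer; shield

1. backplane@(1, -1) [+x clear] — {backplane}
2. duct@(1, -2) [-x clear] — {backplane, duct}
3. module@(2, -2) [+x clear] — {backplane, duct, module}
4. bezel@(1, 0) [+x clear] — {backplane, bezel, duct, module}
5. connector@(1, 1) [-x clear] — {backplane, bezel, connector, duct, module}
6. heatsink@(2, 0) [+y clear] — {backplane, bezel, connector, duct, heatsink, module}
7. pcb@(3, 0) [+x clear] — {backplane, bezel, connector, duct, heatsink, module, pcb}
8. retainer@(2, 1) [+x clear] — {backplane, bezel, connector, duct, heatsink, module, pcb, retainer}
9. shield@(0, 0) [-x clear] — {backplane, bezel, connector, duct, heatsink, module, pcb, retainer, shield}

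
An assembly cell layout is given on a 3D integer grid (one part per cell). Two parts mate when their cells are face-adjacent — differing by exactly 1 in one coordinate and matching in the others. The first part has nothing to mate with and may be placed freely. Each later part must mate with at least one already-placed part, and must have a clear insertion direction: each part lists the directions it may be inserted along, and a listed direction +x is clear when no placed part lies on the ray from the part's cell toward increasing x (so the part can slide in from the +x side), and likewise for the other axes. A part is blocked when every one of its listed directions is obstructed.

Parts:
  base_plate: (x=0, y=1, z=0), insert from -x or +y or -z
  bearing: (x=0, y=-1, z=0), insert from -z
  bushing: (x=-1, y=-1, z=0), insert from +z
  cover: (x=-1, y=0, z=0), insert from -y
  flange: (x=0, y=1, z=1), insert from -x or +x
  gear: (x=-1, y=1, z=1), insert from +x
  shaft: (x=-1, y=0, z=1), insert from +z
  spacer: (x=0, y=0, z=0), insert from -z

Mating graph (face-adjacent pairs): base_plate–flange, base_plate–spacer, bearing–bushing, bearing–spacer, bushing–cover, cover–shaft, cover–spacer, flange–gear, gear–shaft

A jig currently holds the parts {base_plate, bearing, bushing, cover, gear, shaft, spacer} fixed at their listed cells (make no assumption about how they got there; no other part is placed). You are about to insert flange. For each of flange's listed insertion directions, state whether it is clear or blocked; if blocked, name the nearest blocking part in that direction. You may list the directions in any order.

+x: clear; -x: blocked by gear

-x: nearest on ray is gear@(-1, 1, 1) ⇒ blocked
+x: ray from flange(0, 1, 1) has no placed part ⇒ clear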